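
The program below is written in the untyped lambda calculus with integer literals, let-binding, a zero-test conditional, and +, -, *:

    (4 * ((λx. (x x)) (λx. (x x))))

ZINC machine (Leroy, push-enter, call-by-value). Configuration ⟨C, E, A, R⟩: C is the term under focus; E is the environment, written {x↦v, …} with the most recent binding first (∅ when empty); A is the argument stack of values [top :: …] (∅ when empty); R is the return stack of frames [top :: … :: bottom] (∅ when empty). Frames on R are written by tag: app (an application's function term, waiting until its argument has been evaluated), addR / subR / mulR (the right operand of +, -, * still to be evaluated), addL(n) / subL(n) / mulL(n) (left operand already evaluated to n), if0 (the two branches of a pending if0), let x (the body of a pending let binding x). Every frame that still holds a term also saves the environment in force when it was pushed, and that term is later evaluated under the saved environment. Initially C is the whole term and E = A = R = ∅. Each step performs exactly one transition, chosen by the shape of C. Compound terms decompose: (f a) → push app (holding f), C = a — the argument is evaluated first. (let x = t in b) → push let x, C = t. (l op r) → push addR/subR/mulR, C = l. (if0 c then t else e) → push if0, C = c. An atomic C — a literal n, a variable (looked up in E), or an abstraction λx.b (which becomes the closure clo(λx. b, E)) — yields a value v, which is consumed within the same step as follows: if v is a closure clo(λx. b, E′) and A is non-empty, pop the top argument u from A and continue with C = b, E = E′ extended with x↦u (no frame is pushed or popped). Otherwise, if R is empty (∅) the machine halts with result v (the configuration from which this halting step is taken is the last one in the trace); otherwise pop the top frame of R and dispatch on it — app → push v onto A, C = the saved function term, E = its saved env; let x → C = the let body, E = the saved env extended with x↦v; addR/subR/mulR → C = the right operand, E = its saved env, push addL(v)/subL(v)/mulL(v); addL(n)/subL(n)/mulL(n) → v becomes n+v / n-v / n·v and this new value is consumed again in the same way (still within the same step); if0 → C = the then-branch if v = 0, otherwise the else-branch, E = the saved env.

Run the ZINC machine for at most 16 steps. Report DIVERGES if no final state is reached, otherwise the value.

[0] ⟨C=(4 * ((λx. (x x)) (λx. (x x)))); E=∅; A=∅; R=∅⟩
[1] ⟨C=4; E=∅; A=∅; R=[mulR]⟩
[2] ⟨C=((λx. (x x)) (λx. (x x))); E=∅; A=∅; R=[mulL(4)]⟩
[3] ⟨C=(λx. (x x)); E=∅; A=∅; R=[app :: mulL(4)]⟩
[4] ⟨C=(λx. (x x)); E=∅; A=[clo(λx. (x x), ∅)]; R=[mulL(4)]⟩
[5] ⟨C=(x x); E={x↦clo(λx. (x x), ∅)}; A=∅; R=[mulL(4)]⟩
[6] ⟨C=x; E={x↦clo(λx. (x x), ∅)}; A=∅; R=[app :: mulL(4)]⟩
[7] ⟨C=x; E={x↦clo(λx. (x x), ∅)}; A=[clo(λx. (x x), ∅)]; R=[mulL(4)]⟩
… configuration repeats with period 3 (steps 5–7 recur indefinitely) …

Answer: DIVERGES (no final state within 16 steps)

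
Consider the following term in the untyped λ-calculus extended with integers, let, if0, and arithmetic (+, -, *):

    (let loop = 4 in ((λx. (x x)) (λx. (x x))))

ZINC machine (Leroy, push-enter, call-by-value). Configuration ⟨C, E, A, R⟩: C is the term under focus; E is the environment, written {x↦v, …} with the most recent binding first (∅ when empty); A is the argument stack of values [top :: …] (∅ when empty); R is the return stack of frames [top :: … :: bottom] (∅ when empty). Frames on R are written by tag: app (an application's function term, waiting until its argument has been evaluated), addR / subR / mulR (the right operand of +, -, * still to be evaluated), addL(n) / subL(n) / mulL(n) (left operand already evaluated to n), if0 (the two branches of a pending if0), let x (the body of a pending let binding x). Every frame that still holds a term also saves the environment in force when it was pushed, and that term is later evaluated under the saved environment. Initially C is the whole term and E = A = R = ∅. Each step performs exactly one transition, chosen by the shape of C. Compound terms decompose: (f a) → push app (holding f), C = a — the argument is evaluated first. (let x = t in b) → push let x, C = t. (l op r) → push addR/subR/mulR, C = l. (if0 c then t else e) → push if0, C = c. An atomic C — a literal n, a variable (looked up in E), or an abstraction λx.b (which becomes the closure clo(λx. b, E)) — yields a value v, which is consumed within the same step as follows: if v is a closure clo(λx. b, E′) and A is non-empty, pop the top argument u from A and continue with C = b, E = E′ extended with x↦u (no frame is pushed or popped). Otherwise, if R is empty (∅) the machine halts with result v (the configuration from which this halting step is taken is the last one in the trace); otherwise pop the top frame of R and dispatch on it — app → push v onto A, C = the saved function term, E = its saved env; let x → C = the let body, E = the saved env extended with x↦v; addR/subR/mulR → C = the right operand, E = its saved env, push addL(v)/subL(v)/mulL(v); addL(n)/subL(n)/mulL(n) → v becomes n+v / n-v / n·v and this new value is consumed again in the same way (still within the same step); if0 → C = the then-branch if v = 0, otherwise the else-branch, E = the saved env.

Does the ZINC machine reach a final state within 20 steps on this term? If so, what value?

0. <C=(let loop = 4 in ((λx. (x x)) (λx. (x x)))), E=∅, A=∅, R=∅>
1. <C=4, E=∅, A=∅, R=[let loop]>
2. <C=((λx. (x x)) (λx. (x x))), E={loop↦4}, A=∅, R=∅>
3. <C=(λx. (x x)), E={loop↦4}, A=∅, R=[app]>
4. <C=(λx. (x x)), E={loop↦4}, A=[clo(λx. (x x), {loop↦4})], R=∅>
5. <C=(x x), E={x↦clo(λx. (x x), {loop↦4}), loop↦4}, A=∅, R=∅>
6. <C=x, E={x↦clo(λx. (x x), {loop↦4}), loop↦4}, A=∅, R=[app]>
7. <C=x, E={x↦clo(λx. (x x), {loop↦4}), loop↦4}, A=[clo(λx. (x x), {loop↦4})], R=∅>
… configuration repeats with period 3 (steps 5–7 recur indefinitely) …

Answer: DIVERGES (no final state within 20 steps)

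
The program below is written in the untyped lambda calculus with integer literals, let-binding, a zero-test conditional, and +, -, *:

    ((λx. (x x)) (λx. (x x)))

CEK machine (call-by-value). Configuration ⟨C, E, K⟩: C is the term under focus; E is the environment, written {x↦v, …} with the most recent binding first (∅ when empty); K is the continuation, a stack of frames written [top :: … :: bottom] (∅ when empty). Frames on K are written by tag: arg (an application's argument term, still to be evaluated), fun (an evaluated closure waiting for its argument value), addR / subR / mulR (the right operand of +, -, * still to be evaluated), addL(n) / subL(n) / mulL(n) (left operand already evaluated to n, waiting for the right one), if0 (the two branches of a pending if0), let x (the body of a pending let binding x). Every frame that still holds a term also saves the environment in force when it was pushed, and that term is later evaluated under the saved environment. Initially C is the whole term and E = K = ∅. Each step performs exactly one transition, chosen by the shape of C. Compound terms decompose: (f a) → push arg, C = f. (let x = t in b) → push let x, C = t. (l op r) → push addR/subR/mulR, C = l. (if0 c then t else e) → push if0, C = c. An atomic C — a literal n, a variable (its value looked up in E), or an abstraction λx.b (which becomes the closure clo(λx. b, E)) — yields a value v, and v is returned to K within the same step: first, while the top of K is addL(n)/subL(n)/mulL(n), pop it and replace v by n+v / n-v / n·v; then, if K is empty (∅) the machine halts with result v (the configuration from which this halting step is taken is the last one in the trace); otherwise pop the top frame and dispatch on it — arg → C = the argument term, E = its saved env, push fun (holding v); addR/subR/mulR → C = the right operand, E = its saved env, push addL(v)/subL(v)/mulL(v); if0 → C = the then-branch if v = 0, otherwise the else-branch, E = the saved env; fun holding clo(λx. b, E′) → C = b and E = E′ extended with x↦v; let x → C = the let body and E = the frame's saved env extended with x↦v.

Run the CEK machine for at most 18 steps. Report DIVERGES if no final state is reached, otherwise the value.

Answer: DIVERGES (no final state within 18 steps)

Machine steps:
t=0: ⟨C=((λx. (x x)) (λx. (x x))); E=∅; K=∅⟩
t=1: ⟨C=(λx. (x x)); E=∅; K=[arg]⟩
t=2: ⟨C=(λx. (x x)); E=∅; K=[fun]⟩
t=3: ⟨C=(x x); E={x↦clo(λx. (x x), ∅)}; K=∅⟩
t=4: ⟨C=x; E={x↦clo(λx. (x x), ∅)}; K=[arg]⟩
t=5: ⟨C=x; E={x↦clo(λx. (x x), ∅)}; K=[fun]⟩
… configuration repeats with period 3 (steps 3–5 recur indefinitely) …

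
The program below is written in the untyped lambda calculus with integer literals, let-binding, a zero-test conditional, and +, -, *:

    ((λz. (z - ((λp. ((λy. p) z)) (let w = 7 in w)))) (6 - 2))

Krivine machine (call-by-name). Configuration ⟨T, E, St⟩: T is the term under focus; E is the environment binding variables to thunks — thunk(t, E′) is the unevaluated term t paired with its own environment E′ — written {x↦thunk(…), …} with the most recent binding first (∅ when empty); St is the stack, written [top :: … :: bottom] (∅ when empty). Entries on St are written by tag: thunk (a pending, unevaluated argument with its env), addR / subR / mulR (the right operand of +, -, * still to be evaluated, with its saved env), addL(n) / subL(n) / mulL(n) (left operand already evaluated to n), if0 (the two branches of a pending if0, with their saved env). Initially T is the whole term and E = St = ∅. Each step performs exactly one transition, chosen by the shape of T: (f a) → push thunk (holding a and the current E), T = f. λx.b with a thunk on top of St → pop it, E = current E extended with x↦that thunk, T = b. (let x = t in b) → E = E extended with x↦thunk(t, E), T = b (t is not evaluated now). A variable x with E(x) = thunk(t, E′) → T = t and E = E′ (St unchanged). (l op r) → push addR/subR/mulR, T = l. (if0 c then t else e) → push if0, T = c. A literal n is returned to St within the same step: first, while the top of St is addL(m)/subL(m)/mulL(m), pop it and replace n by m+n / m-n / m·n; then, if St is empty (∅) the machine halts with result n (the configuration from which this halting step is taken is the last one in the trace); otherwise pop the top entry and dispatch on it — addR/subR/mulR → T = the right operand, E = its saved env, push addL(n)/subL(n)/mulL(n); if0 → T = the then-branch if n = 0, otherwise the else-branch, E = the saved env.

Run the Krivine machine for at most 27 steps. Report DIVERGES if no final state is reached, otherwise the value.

t=0: <T=((λz. (z - ((λp. ((λy. p) z)) (let w = 7 in w)))) (6 - 2)), E=∅, St=∅>
t=1: <T=(λz. (z - ((λp. ((λy. p) z)) (let w = 7 in w)))), E=∅, St=[thunk]>
t=2: <T=(z - ((λp. ((λy. p) z)) (let w = 7 in w))), E={z↦thunk((6 - 2), ∅)}, St=∅>
t=3: <T=z, E={z↦thunk((6 - 2), ∅)}, St=[subR]>
t=4: <T=(6 - 2), E=∅, St=[subR]>
t=5: <T=6, E=∅, St=[subR :: subR]>
t=6: <T=2, E=∅, St=[subL(6) :: subR]>
t=7: <T=((λp. ((λy. p) z)) (let w = 7 in w)), E={z↦thunk((6 - 2), ∅)}, St=[subL(4)]>
t=8: <T=(λp. ((λy. p) z)), E={z↦thunk((6 - 2), ∅)}, St=[thunk :: subL(4)]>
t=9: <T=((λy. p) z), E={p↦thunk((let w = 7 in w), {z↦thunk((6 - 2), ∅)}), z↦thunk((6 - 2), ∅)}, St=[subL(4)]>
t=10: <T=(λy. p), E={p↦thunk((let w = 7 in w), {z↦thunk((6 - 2), ∅)}), z↦thunk((6 - 2), ∅)}, St=[thunk :: subL(4)]>
t=11: <T=p, E={y↦thunk(z, {p↦thunk((let w = 7 in w), {z↦thunk((6 - 2), ∅)}), z↦thunk((6 - 2), ∅)}), p↦thunk((let w = 7 in w), {z↦thunk((6 - 2), ∅)}), z↦thunk((6 - 2), ∅)}, St=[subL(4)]>
t=12: <T=(let w = 7 in w), E={z↦thunk((6 - 2), ∅)}, St=[subL(4)]>
t=13: <T=w, E={w↦thunk(7, {z↦thunk((6 - 2), ∅)}), z↦thunk((6 - 2), ∅)}, St=[subL(4)]>
t=14: <T=7, E={z↦thunk((6 - 2), ∅)}, St=[subL(4)]>
→ final value -3

Answer: -3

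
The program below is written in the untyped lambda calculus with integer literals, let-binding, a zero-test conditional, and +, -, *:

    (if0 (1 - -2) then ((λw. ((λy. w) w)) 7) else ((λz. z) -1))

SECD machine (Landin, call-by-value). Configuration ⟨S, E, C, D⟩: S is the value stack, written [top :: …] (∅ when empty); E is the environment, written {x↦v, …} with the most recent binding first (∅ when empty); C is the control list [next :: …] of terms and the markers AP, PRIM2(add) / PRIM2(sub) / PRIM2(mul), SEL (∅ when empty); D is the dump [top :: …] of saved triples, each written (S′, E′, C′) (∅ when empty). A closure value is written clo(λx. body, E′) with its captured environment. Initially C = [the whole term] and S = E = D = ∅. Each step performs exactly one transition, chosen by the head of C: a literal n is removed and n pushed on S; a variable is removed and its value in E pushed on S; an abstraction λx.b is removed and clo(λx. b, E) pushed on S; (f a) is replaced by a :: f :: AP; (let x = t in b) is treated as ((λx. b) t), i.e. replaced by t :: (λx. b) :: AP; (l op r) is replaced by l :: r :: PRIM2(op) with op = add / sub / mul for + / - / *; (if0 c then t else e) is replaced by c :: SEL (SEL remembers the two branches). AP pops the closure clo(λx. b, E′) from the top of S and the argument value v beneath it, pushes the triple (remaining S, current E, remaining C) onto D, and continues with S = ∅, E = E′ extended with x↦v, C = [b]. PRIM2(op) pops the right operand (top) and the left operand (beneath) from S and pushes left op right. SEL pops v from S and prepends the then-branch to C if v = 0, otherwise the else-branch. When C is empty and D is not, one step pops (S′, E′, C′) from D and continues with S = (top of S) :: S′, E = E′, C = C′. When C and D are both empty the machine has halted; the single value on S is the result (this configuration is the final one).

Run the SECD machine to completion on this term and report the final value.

[0] [S=∅ | E=∅ | C=[(if0 (1 - -2) then ((λw. ((λy. w) w)) 7) else ((λz. z) -1))] | D=∅]
[1] [S=∅ | E=∅ | C=[(1 - -2) :: SEL] | D=∅]
[2] [S=∅ | E=∅ | C=[1 :: -2 :: PRIM2(sub) :: SEL] | D=∅]
[3] [S=[1] | E=∅ | C=[-2 :: PRIM2(sub) :: SEL] | D=∅]
[4] [S=[-2 :: 1] | E=∅ | C=[PRIM2(sub) :: SEL] | D=∅]
[5] [S=[3] | E=∅ | C=[SEL] | D=∅]
[6] [S=∅ | E=∅ | C=[((λz. z) -1)] | D=∅]
[7] [S=∅ | E=∅ | C=[-1 :: (λz. z) :: AP] | D=∅]
[8] [S=[-1] | E=∅ | C=[(λz. z) :: AP] | D=∅]
[9] [S=[clo(λz. z, ∅) :: -1] | E=∅ | C=[AP] | D=∅]
[10] [S=∅ | E={z↦-1} | C=[z] | D=[(∅, ∅, ∅)]]
[11] [S=[-1] | E={z↦-1} | C=∅ | D=[(∅, ∅, ∅)]]
[12] [S=[-1] | E=∅ | C=∅ | D=∅]
→ final value -1

Answer: -1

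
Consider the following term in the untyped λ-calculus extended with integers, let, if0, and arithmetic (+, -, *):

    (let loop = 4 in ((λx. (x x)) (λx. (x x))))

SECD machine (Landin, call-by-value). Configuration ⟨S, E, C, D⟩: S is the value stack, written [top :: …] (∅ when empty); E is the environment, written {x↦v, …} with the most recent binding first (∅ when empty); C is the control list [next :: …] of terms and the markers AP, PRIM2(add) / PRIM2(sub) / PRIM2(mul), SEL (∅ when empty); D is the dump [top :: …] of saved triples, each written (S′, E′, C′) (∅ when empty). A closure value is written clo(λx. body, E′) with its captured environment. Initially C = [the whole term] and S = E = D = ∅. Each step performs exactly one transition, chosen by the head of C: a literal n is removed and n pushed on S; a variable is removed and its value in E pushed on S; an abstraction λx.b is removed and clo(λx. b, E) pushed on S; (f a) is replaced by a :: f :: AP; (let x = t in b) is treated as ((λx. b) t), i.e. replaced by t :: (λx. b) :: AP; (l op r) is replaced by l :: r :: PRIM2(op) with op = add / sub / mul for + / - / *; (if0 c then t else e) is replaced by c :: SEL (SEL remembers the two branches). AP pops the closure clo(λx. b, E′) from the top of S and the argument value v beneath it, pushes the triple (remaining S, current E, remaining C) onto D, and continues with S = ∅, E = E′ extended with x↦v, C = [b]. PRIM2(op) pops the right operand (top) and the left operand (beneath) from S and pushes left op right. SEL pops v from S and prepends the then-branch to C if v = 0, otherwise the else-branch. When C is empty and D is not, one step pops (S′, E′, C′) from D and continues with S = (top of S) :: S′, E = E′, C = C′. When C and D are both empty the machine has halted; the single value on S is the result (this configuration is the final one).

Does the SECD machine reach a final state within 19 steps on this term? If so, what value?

Answer: DIVERGES (no final state within 19 steps)

Derivation:
0. ⟨S=∅; E=∅; C=[(let loop = 4 in ((λx. (x x)) (λx. (x x))))]; D=∅⟩
1. ⟨S=∅; E=∅; C=[4 :: (λloop. ((λx. (x x)) (λx. (x x)))) :: AP]; D=∅⟩
2. ⟨S=[4]; E=∅; C=[(λloop. ((λx. (x x)) (λx. (x x)))) :: AP]; D=∅⟩
3. ⟨S=[clo(λloop. ((λx. (x x)) (λx. (x x))), ∅) :: 4]; E=∅; C=[AP]; D=∅⟩
4. ⟨S=∅; E={loop↦4}; C=[((λx. (x x)) (λx. (x x)))]; D=[(∅, ∅, ∅)]⟩
5. ⟨S=∅; E={loop↦4}; C=[(λx. (x x)) :: (λx. (x x)) :: AP]; D=[(∅, ∅, ∅)]⟩
6. ⟨S=[clo(λx. (x x), {loop↦4})]; E={loop↦4}; C=[(λx. (x x)) :: AP]; D=[(∅, ∅, ∅)]⟩
7. ⟨S=[clo(λx. (x x), {loop↦4}) :: clo(λx. (x x), {loop↦4})]; E={loop↦4}; C=[AP]; D=[(∅, ∅, ∅)]⟩
8. ⟨S=∅; E={x↦clo(λx. (x x), {loop↦4}), loop↦4}; C=[(x x)]; D=[(∅, {loop↦4}, ∅) :: (∅, ∅, ∅)]⟩
9. ⟨S=∅; E={x↦clo(λx. (x x), {loop↦4}), loop↦4}; C=[x :: x :: AP]; D=[(∅, {loop↦4}, ∅) :: (∅, ∅, ∅)]⟩
10. ⟨S=[clo(λx. (x x), {loop↦4})]; E={x↦clo(λx. (x x), {loop↦4}), loop↦4}; C=[x :: AP]; D=[(∅, {loop↦4}, ∅) :: (∅, ∅, ∅)]⟩
11. ⟨S=[clo(λx. (x x), {loop↦4}) :: clo(λx. (x x), {loop↦4})]; E={x↦clo(λx. (x x), {loop↦4}), loop↦4}; C=[AP]; D=[(∅, {loop↦4}, ∅) :: (∅, ∅, ∅)]⟩
12. ⟨S=∅; E={x↦clo(λx. (x x), {loop↦4}), loop↦4}; C=[(x x)]; D=[(∅, {x↦clo(λx. (x x), {loop↦4}), loop↦4}, ∅) :: (∅, {loop↦4}, ∅) :: (∅, ∅, ∅)]⟩
13. ⟨S=∅; E={x↦clo(λx. (x x), {loop↦4}), loop↦4}; C=[x :: x :: AP]; D=[(∅, {x↦clo(λx. (x x), {loop↦4}), loop↦4}, ∅) :: (∅, {loop↦4}, ∅) :: (∅, ∅, ∅)]⟩
14. ⟨S=[clo(λx. (x x), {loop↦4})]; E={x↦clo(λx. (x x), {loop↦4}), loop↦4}; C=[x :: AP]; D=[(∅, {x↦clo(λx. (x x), {loop↦4}), loop↦4}, ∅) :: (∅, {loop↦4}, ∅) :: (∅, ∅, ∅)]⟩
15. ⟨S=[clo(λx. (x x), {loop↦4}) :: clo(λx. (x x), {loop↦4})]; E={x↦clo(λx. (x x), {loop↦4}), loop↦4}; C=[AP]; D=[(∅, {x↦clo(λx. (x x), {loop↦4}), loop↦4}, ∅) :: (∅, {loop↦4}, ∅) :: (∅, ∅, ∅)]⟩
16. ⟨S=∅; E={x↦clo(λx. (x x), {loop↦4}), loop↦4}; C=[(x x)]; D=[(∅, {x↦clo(λx. (x x), {loop↦4}), loop↦4}, ∅) :: (∅, {x↦clo(λx. (x x), {loop↦4}), loop↦4}, ∅) :: (∅, {loop↦4}, ∅) :: (∅, ∅, ∅)]⟩
17. ⟨S=∅; E={x↦clo(λx. (x x), {loop↦4}), loop↦4}; C=[x :: x :: AP]; D=[(∅, {x↦clo(λx. (x x), {loop↦4}), loop↦4}, ∅) :: (∅, {x↦clo(λx. (x x), {loop↦4}), loop↦4}, ∅) :: (∅, {loop↦4}, ∅) :: (∅, ∅, ∅)]⟩
18. ⟨S=[clo(λx. (x x), {loop↦4})]; E={x↦clo(λx. (x x), {loop↦4}), loop↦4}; C=[x :: AP]; D=[(∅, {x↦clo(λx. (x x), {loop↦4}), loop↦4}, ∅) :: (∅, {x↦clo(λx. (x x), {loop↦4}), loop↦4}, ∅) :: (∅, {loop↦4}, ∅) :: (∅, ∅, ∅)]⟩
19. ⟨S=[clo(λx. (x x), {loop↦4}) :: clo(λx. (x x), {loop↦4})]; E={x↦clo(λx. (x x), {loop↦4}), loop↦4}; C=[AP]; D=[(∅, {x↦clo(λx. (x x), {loop↦4}), loop↦4}, ∅) :: (∅, {x↦clo(λx. (x x), {loop↦4}), loop↦4}, ∅) :: (∅, {loop↦4}, ∅) :: (∅, ∅, ∅)]⟩
→ 19 transitions taken and the configuration is still not final: no result within 19 steps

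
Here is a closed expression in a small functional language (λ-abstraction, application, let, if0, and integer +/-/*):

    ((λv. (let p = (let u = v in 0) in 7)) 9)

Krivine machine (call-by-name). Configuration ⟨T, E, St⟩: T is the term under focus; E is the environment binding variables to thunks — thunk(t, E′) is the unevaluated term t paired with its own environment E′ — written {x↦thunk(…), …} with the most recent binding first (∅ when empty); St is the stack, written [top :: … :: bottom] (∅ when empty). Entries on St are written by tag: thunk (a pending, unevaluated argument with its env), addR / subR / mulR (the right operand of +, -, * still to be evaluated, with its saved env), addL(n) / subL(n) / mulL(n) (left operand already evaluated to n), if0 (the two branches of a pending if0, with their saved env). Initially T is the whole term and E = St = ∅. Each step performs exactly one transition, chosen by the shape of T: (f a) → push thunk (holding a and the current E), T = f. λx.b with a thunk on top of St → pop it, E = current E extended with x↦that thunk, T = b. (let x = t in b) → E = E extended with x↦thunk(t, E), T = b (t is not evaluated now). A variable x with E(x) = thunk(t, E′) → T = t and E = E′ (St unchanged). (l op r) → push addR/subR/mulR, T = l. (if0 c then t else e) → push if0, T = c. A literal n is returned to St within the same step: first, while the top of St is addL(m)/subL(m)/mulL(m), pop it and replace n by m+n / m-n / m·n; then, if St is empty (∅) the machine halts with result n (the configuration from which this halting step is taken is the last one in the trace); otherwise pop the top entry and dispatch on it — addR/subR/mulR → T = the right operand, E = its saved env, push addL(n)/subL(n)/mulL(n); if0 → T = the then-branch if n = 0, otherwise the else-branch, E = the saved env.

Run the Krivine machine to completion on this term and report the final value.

[0] [T=((λv. (let p = (let u = v in 0) in 7)) 9) | E=∅ | St=∅]
[1] [T=(λv. (let p = (let u = v in 0) in 7)) | E=∅ | St=[thunk]]
[2] [T=(let p = (let u = v in 0) in 7) | E={v↦thunk(9, ∅)} | St=∅]
[3] [T=7 | E={p↦thunk((let u = v in 0), {v↦thunk(9, ∅)}), v↦thunk(9, ∅)} | St=∅]
→ final value 7

Answer: 7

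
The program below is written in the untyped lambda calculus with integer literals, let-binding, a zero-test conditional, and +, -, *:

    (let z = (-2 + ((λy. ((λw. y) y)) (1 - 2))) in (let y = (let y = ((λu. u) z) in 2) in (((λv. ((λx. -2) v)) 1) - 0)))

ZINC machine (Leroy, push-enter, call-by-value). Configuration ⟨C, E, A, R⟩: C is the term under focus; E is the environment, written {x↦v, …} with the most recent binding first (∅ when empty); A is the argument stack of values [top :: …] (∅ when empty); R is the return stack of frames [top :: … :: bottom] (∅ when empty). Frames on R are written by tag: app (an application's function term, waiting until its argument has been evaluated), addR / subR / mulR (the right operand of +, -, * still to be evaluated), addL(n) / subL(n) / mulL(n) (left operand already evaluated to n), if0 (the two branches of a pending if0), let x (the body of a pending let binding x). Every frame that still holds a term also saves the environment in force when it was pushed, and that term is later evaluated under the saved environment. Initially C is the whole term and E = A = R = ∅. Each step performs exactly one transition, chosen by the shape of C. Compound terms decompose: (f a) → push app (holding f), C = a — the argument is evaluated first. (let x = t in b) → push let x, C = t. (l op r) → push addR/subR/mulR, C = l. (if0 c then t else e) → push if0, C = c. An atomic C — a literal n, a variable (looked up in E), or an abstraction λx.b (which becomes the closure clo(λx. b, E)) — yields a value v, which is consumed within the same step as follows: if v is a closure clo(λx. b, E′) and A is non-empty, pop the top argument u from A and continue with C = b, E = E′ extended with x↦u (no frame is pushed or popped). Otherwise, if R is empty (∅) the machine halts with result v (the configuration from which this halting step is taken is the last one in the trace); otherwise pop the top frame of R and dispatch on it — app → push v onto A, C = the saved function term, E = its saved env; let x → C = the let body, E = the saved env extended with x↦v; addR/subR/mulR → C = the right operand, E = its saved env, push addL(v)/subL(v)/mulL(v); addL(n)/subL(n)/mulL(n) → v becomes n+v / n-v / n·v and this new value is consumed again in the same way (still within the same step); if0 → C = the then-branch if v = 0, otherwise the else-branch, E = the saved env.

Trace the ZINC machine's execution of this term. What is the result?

step 0: [C=(let z = (-2 + ((λy. ((λw. y) y)) (1 - 2))) in (let y = (let y = ((λu. u) z) in 2) in (((λv. ((λx. -2) v)) 1) - 0))) | E=∅ | A=∅ | R=∅]
step 1: [C=(-2 + ((λy. ((λw. y) y)) (1 - 2))) | E=∅ | A=∅ | R=[let z]]
step 2: [C=-2 | E=∅ | A=∅ | R=[addR :: let z]]
step 3: [C=((λy. ((λw. y) y)) (1 - 2)) | E=∅ | A=∅ | R=[addL(-2) :: let z]]
step 4: [C=(1 - 2) | E=∅ | A=∅ | R=[app :: addL(-2) :: let z]]
step 5: [C=1 | E=∅ | A=∅ | R=[subR :: app :: addL(-2) :: let z]]
step 6: [C=2 | E=∅ | A=∅ | R=[subL(1) :: app :: addL(-2) :: let z]]
step 7: [C=(λy. ((λw. y) y)) | E=∅ | A=[-1] | R=[addL(-2) :: let z]]
step 8: [C=((λw. y) y) | E={y↦-1} | A=∅ | R=[addL(-2) :: let z]]
step 9: [C=y | E={y↦-1} | A=∅ | R=[app :: addL(-2) :: let z]]
step 10: [C=(λw. y) | E={y↦-1} | A=[-1] | R=[addL(-2) :: let z]]
step 11: [C=y | E={w↦-1, y↦-1} | A=∅ | R=[addL(-2) :: let z]]
step 12: [C=(let y = (let y = ((λu. u) z) in 2) in (((λv. ((λx. -2) v)) 1) - 0)) | E={z↦-3} | A=∅ | R=∅]
step 13: [C=(let y = ((λu. u) z) in 2) | E={z↦-3} | A=∅ | R=[let y]]
step 14: [C=((λu. u) z) | E={z↦-3} | A=∅ | R=[let y :: let y]]
step 15: [C=z | E={z↦-3} | A=∅ | R=[app :: let y :: let y]]
step 16: [C=(λu. u) | E={z↦-3} | A=[-3] | R=[let y :: let y]]
step 17: [C=u | E={u↦-3, z↦-3} | A=∅ | R=[let y :: let y]]
step 18: [C=2 | E={y↦-3, z↦-3} | A=∅ | R=[let y]]
step 19: [C=(((λv. ((λx. -2) v)) 1) - 0) | E={y↦2, z↦-3} | A=∅ | R=∅]
step 20: [C=((λv. ((λx. -2) v)) 1) | E={y↦2, z↦-3} | A=∅ | R=[subR]]
step 21: [C=1 | E={y↦2, z↦-3} | A=∅ | R=[app :: subR]]
step 22: [C=(λv. ((λx. -2) v)) | E={y↦2, z↦-3} | A=[1] | R=[subR]]
step 23: [C=((λx. -2) v) | E={v↦1, y↦2, z↦-3} | A=∅ | R=[subR]]
step 24: [C=v | E={v↦1, y↦2, z↦-3} | A=∅ | R=[app :: subR]]
step 25: [C=(λx. -2) | E={v↦1, y↦2, z↦-3} | A=[1] | R=[subR]]
step 26: [C=-2 | E={x↦1, v↦1, y↦2, z↦-3} | A=∅ | R=[subR]]
step 27: [C=0 | E={y↦2, z↦-3} | A=∅ | R=[subL(-2)]]
→ final value -2

Answer: -2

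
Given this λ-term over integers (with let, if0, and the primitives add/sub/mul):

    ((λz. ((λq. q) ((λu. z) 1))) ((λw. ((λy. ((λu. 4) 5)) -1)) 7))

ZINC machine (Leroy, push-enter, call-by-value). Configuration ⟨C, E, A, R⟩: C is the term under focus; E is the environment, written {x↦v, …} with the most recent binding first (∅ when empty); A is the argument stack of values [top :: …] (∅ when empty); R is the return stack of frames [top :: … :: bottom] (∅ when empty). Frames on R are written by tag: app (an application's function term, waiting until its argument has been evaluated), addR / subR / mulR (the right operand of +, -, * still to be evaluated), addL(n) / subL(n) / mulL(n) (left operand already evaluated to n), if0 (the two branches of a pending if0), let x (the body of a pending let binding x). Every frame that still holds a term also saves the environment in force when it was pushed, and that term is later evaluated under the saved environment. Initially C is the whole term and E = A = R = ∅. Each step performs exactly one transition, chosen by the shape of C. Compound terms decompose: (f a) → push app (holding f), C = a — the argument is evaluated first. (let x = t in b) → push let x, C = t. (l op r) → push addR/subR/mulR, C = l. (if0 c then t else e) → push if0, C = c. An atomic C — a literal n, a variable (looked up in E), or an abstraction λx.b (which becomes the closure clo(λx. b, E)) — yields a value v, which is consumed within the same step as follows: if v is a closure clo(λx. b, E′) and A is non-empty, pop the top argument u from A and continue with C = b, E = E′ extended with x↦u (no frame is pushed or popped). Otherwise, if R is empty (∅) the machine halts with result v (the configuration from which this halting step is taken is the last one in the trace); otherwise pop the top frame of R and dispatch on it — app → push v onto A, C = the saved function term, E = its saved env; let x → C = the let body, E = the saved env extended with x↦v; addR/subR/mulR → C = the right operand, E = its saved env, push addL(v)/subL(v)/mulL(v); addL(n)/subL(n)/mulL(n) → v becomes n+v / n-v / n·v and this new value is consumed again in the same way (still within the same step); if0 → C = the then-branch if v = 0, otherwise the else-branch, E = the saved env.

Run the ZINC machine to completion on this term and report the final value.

Answer: 4

Derivation:
[0] [C=((λz. ((λq. q) ((λu. z) 1))) ((λw. ((λy. ((λu. 4) 5)) -1)) 7)) | E=∅ | A=∅ | R=∅]
[1] [C=((λw. ((λy. ((λu. 4) 5)) -1)) 7) | E=∅ | A=∅ | R=[app]]
[2] [C=7 | E=∅ | A=∅ | R=[app :: app]]
[3] [C=(λw. ((λy. ((λu. 4) 5)) -1)) | E=∅ | A=[7] | R=[app]]
[4] [C=((λy. ((λu. 4) 5)) -1) | E={w↦7} | A=∅ | R=[app]]
[5] [C=-1 | E={w↦7} | A=∅ | R=[app :: app]]
[6] [C=(λy. ((λu. 4) 5)) | E={w↦7} | A=[-1] | R=[app]]
[7] [C=((λu. 4) 5) | E={y↦-1, w↦7} | A=∅ | R=[app]]
[8] [C=5 | E={y↦-1, w↦7} | A=∅ | R=[app :: app]]
[9] [C=(λu. 4) | E={y↦-1, w↦7} | A=[5] | R=[app]]
[10] [C=4 | E={u↦5, y↦-1, w↦7} | A=∅ | R=[app]]
[11] [C=(λz. ((λq. q) ((λu. z) 1))) | E=∅ | A=[4] | R=∅]
[12] [C=((λq. q) ((λu. z) 1)) | E={z↦4} | A=∅ | R=∅]
[13] [C=((λu. z) 1) | E={z↦4} | A=∅ | R=[app]]
[14] [C=1 | E={z↦4} | A=∅ | R=[app :: app]]
[15] [C=(λu. z) | E={z↦4} | A=[1] | R=[app]]
[16] [C=z | E={u↦1, z↦4} | A=∅ | R=[app]]
[17] [C=(λq. q) | E={z↦4} | A=[4] | R=∅]
[18] [C=q | E={q↦4, z↦4} | A=∅ | R=∅]
→ final value 4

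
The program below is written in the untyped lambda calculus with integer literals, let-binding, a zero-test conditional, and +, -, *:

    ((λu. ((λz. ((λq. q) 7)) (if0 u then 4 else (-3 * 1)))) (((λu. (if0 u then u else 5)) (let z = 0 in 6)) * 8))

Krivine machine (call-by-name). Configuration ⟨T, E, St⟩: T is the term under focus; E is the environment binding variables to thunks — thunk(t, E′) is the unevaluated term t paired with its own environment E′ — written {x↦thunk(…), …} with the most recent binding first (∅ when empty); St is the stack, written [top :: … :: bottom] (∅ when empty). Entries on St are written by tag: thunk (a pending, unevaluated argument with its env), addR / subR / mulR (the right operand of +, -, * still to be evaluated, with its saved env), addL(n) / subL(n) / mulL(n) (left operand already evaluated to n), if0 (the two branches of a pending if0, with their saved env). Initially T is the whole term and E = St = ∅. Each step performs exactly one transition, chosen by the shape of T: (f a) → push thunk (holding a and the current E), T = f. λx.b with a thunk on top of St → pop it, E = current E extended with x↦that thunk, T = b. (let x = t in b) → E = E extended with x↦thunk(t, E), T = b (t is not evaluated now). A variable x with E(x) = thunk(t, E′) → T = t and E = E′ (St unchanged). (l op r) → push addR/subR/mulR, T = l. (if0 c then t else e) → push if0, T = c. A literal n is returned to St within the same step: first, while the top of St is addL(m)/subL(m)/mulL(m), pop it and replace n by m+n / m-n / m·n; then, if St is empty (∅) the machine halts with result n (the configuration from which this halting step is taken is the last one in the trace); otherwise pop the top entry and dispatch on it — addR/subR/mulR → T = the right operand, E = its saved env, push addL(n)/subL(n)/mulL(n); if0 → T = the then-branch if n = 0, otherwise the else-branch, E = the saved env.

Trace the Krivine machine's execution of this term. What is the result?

Answer: 7

Machine steps:
t=0: <T=((λu. ((λz. ((λq. q) 7)) (if0 u then 4 else (-3 * 1)))) (((λu. (if0 u then u else 5)) (let z = 0 in 6)) * 8)), E=∅, St=∅>
t=1: <T=(λu. ((λz. ((λq. q) 7)) (if0 u then 4 else (-3 * 1)))), E=∅, St=[thunk]>
t=2: <T=((λz. ((λq. q) 7)) (if0 u then 4 else (-3 * 1))), E={u↦thunk((((λu. (if0 u then u else 5)) (let z = 0 in 6)) * 8), ∅)}, St=∅>
t=3: <T=(λz. ((λq. q) 7)), E={u↦thunk((((λu. (if0 u then u else 5)) (let z = 0 in 6)) * 8), ∅)}, St=[thunk]>
t=4: <T=((λq. q) 7), E={z↦thunk((if0 u then 4 else (-3 * 1)), {u↦thunk((((λu. (if0 u then u else 5)) (let z = 0 in 6)) * 8), ∅)}), u↦thunk((((λu. (if0 u then u else 5)) (let z = 0 in 6)) * 8), ∅)}, St=∅>
t=5: <T=(λq. q), E={z↦thunk((if0 u then 4 else (-3 * 1)), {u↦thunk((((λu. (if0 u then u else 5)) (let z = 0 in 6)) * 8), ∅)}), u↦thunk((((λu. (if0 u then u else 5)) (let z = 0 in 6)) * 8), ∅)}, St=[thunk]>
t=6: <T=q, E={q↦thunk(7, {z↦thunk((if0 u then 4 else (-3 * 1)), {u↦thunk((((λu. (if0 u then u else 5)) (let z = 0 in 6)) * 8), ∅)}), u↦thunk((((λu. (if0 u then u else 5)) (let z = 0 in 6)) * 8), ∅)}), z↦thunk((if0 u then 4 else (-3 * 1)), {u↦thunk((((λu. (if0 u then u else 5)) (let z = 0 in 6)) * 8), ∅)}), u↦thunk((((λu. (if0 u then u else 5)) (let z = 0 in 6)) * 8), ∅)}, St=∅>
t=7: <T=7, E={z↦thunk((if0 u then 4 else (-3 * 1)), {u↦thunk((((λu. (if0 u then u else 5)) (let z = 0 in 6)) * 8), ∅)}), u↦thunk((((λu. (if0 u then u else 5)) (let z = 0 in 6)) * 8), ∅)}, St=∅>
→ final value 7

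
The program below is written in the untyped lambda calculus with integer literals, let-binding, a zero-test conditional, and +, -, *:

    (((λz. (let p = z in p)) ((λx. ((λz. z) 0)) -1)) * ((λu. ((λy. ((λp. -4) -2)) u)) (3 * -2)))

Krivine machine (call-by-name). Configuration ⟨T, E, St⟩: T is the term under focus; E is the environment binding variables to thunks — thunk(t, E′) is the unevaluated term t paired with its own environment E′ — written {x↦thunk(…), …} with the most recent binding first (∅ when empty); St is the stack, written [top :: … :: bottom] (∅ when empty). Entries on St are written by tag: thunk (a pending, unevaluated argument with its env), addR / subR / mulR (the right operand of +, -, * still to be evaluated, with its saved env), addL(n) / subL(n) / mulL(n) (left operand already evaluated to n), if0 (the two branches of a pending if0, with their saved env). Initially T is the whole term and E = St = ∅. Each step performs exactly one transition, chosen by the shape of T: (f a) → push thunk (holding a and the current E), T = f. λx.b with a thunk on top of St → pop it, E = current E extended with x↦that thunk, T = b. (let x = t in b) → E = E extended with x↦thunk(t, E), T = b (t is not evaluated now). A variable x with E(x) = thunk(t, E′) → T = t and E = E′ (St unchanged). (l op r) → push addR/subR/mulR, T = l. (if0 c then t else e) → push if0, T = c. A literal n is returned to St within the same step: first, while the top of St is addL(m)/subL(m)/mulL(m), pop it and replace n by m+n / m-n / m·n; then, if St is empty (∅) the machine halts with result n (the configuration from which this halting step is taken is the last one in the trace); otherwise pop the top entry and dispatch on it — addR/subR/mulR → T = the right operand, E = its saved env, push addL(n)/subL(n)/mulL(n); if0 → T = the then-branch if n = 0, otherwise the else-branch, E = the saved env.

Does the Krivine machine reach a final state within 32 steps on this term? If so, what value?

step 0: [T=(((λz. (let p = z in p)) ((λx. ((λz. z) 0)) -1)) * ((λu. ((λy. ((λp. -4) -2)) u)) (3 * -2))) | E=∅ | St=∅]
step 1: [T=((λz. (let p = z in p)) ((λx. ((λz. z) 0)) -1)) | E=∅ | St=[mulR]]
step 2: [T=(λz. (let p = z in p)) | E=∅ | St=[thunk :: mulR]]
step 3: [T=(let p = z in p) | E={z↦thunk(((λx. ((λz. z) 0)) -1), ∅)} | St=[mulR]]
step 4: [T=p | E={p↦thunk(z, {z↦thunk(((λx. ((λz. z) 0)) -1), ∅)}), z↦thunk(((λx. ((λz. z) 0)) -1), ∅)} | St=[mulR]]
step 5: [T=z | E={z↦thunk(((λx. ((λz. z) 0)) -1), ∅)} | St=[mulR]]
step 6: [T=((λx. ((λz. z) 0)) -1) | E=∅ | St=[mulR]]
step 7: [T=(λx. ((λz. z) 0)) | E=∅ | St=[thunk :: mulR]]
step 8: [T=((λz. z) 0) | E={x↦thunk(-1, ∅)} | St=[mulR]]
step 9: [T=(λz. z) | E={x↦thunk(-1, ∅)} | St=[thunk :: mulR]]
step 10: [T=z | E={z↦thunk(0, {x↦thunk(-1, ∅)}), x↦thunk(-1, ∅)} | St=[mulR]]
step 11: [T=0 | E={x↦thunk(-1, ∅)} | St=[mulR]]
step 12: [T=((λu. ((λy. ((λp. -4) -2)) u)) (3 * -2)) | E=∅ | St=[mulL(0)]]
step 13: [T=(λu. ((λy. ((λp. -4) -2)) u)) | E=∅ | St=[thunk :: mulL(0)]]
step 14: [T=((λy. ((λp. -4) -2)) u) | E={u↦thunk((3 * -2), ∅)} | St=[mulL(0)]]
step 15: [T=(λy. ((λp. -4) -2)) | E={u↦thunk((3 * -2), ∅)} | St=[thunk :: mulL(0)]]
step 16: [T=((λp. -4) -2) | E={y↦thunk(u, {u↦thunk((3 * -2), ∅)}), u↦thunk((3 * -2), ∅)} | St=[mulL(0)]]
step 17: [T=(λp. -4) | E={y↦thunk(u, {u↦thunk((3 * -2), ∅)}), u↦thunk((3 * -2), ∅)} | St=[thunk :: mulL(0)]]
step 18: [T=-4 | E={p↦thunk(-2, {y↦thunk(u, {u↦thunk((3 * -2), ∅)}), u↦thunk((3 * -2), ∅)}), y↦thunk(u, {u↦thunk((3 * -2), ∅)}), u↦thunk((3 * -2), ∅)} | St=[mulL(0)]]
→ final value 0

Answer: 0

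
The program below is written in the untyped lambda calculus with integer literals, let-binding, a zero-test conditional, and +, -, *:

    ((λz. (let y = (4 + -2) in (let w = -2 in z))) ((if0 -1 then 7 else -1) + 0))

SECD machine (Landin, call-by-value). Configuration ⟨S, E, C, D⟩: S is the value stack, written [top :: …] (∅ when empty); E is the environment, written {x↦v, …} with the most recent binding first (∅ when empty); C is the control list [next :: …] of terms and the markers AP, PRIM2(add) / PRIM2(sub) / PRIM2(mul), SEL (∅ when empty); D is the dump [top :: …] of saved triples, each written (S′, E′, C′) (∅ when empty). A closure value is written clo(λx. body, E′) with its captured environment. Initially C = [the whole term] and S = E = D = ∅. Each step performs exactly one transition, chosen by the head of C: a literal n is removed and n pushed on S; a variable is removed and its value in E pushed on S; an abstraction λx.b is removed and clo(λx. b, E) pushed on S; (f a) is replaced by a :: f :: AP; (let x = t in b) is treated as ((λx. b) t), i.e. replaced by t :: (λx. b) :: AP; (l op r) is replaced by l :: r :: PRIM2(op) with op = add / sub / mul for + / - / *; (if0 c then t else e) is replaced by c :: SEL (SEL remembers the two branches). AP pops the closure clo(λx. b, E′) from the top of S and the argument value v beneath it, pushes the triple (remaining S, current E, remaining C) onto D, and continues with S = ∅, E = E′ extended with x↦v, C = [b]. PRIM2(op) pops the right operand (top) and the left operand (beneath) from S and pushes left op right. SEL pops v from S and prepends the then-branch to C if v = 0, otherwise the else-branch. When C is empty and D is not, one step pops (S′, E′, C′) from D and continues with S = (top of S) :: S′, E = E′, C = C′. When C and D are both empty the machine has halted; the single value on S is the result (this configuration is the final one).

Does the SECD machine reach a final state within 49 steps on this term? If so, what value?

Answer: -1

Execution trace:
[0] [S=∅ | E=∅ | C=[((λz. (let y = (4 + -2) in (let w = -2 in z))) ((if0 -1 then 7 else -1) + 0))] | D=∅]
[1] [S=∅ | E=∅ | C=[((if0 -1 then 7 else -1) + 0) :: (λz. (let y = (4 + -2) in (let w = -2 in z))) :: AP] | D=∅]
[2] [S=∅ | E=∅ | C=[(if0 -1 then 7 else -1) :: 0 :: PRIM2(add) :: (λz. (let y = (4 + -2) in (let w = -2 in z))) :: AP] | D=∅]
[3] [S=∅ | E=∅ | C=[-1 :: SEL :: 0 :: PRIM2(add) :: (λz. (let y = (4 + -2) in (let w = -2 in z))) :: AP] | D=∅]
[4] [S=[-1] | E=∅ | C=[SEL :: 0 :: PRIM2(add) :: (λz. (let y = (4 + -2) in (let w = -2 in z))) :: AP] | D=∅]
[5] [S=∅ | E=∅ | C=[-1 :: 0 :: PRIM2(add) :: (λz. (let y = (4 + -2) in (let w = -2 in z))) :: AP] | D=∅]
[6] [S=[-1] | E=∅ | C=[0 :: PRIM2(add) :: (λz. (let y = (4 + -2) in (let w = -2 in z))) :: AP] | D=∅]
[7] [S=[0 :: -1] | E=∅ | C=[PRIM2(add) :: (λz. (let y = (4 + -2) in (let w = -2 in z))) :: AP] | D=∅]
[8] [S=[-1] | E=∅ | C=[(λz. (let y = (4 + -2) in (let w = -2 in z))) :: AP] | D=∅]
[9] [S=[clo(λz. (let y = (4 + -2) in (let w = -2 in z)), ∅) :: -1] | E=∅ | C=[AP] | D=∅]
[10] [S=∅ | E={z↦-1} | C=[(let y = (4 + -2) in (let w = -2 in z))] | D=[(∅, ∅, ∅)]]
[11] [S=∅ | E={z↦-1} | C=[(4 + -2) :: (λy. (let w = -2 in z)) :: AP] | D=[(∅, ∅, ∅)]]
[12] [S=∅ | E={z↦-1} | C=[4 :: -2 :: PRIM2(add) :: (λy. (let w = -2 in z)) :: AP] | D=[(∅, ∅, ∅)]]
[13] [S=[4] | E={z↦-1} | C=[-2 :: PRIM2(add) :: (λy. (let w = -2 in z)) :: AP] | D=[(∅, ∅, ∅)]]
[14] [S=[-2 :: 4] | E={z↦-1} | C=[PRIM2(add) :: (λy. (let w = -2 in z)) :: AP] | D=[(∅, ∅, ∅)]]
[15] [S=[2] | E={z↦-1} | C=[(λy. (let w = -2 in z)) :: AP] | D=[(∅, ∅, ∅)]]
[16] [S=[clo(λy. (let w = -2 in z), {z↦-1}) :: 2] | E={z↦-1} | C=[AP] | D=[(∅, ∅, ∅)]]
[17] [S=∅ | E={y↦2, z↦-1} | C=[(let w = -2 in z)] | D=[(∅, {z↦-1}, ∅) :: (∅, ∅, ∅)]]
[18] [S=∅ | E={y↦2, z↦-1} | C=[-2 :: (λw. z) :: AP] | D=[(∅, {z↦-1}, ∅) :: (∅, ∅, ∅)]]
[19] [S=[-2] | E={y↦2, z↦-1} | C=[(λw. z) :: AP] | D=[(∅, {z↦-1}, ∅) :: (∅, ∅, ∅)]]
[20] [S=[clo(λw. z, {y↦2, z↦-1}) :: -2] | E={y↦2, z↦-1} | C=[AP] | D=[(∅, {z↦-1}, ∅) :: (∅, ∅, ∅)]]
[21] [S=∅ | E={w↦-2, y↦2, z↦-1} | C=[z] | D=[(∅, {y↦2, z↦-1}, ∅) :: (∅, {z↦-1}, ∅) :: (∅, ∅, ∅)]]
[22] [S=[-1] | E={w↦-2, y↦2, z↦-1} | C=∅ | D=[(∅, {y↦2, z↦-1}, ∅) :: (∅, {z↦-1}, ∅) :: (∅, ∅, ∅)]]
[23] [S=[-1] | E={y↦2, z↦-1} | C=∅ | D=[(∅, {z↦-1}, ∅) :: (∅, ∅, ∅)]]
[24] [S=[-1] | E={z↦-1} | C=∅ | D=[(∅, ∅, ∅)]]
[25] [S=[-1] | E=∅ | C=∅ | D=∅]
→ final value -1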